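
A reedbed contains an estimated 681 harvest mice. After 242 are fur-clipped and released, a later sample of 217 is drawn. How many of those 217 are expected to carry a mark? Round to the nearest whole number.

The marked fraction of the population is 242/681, so in a sample of 217 expect C·(M/N) marked.
E[R] = 242 × 217 / 681 = 52514 / 681 ≈ 77.1 → 77

expected recaptures ≈ 77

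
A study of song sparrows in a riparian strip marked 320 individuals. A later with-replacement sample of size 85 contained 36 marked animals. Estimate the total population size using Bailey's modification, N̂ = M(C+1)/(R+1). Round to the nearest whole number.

N̂ = 320·(85+1)/(36+1) = 320·86/37 = 27520/37 ≈ 743.8 → 744

N ≈ 744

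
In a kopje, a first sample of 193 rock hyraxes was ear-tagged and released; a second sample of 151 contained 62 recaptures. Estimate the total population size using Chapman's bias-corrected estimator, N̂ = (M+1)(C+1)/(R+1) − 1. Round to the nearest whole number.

N̂ = (193+1)(151+1)/(62+1) − 1 = 194·152/63 − 1
= 29488/63 − 1 ≈ 468.1 − 1 ≈ 467.1 → 467

N ≈ 467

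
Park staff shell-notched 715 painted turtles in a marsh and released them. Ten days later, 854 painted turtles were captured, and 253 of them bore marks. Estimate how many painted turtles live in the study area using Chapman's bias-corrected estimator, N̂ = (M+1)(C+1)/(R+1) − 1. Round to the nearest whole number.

N̂ = (715+1)(854+1)/(253+1) − 1 = 716·855/254 − 1
= 612180/254 − 1 ≈ 2410.2 − 1 ≈ 2409.2 → 2409

N ≈ 2409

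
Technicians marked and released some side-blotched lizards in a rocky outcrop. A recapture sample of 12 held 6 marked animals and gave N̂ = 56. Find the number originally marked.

From N = M·C/R: M = N·R / C = 56·6 / 12 = 336 / 12 = 28.

M = 28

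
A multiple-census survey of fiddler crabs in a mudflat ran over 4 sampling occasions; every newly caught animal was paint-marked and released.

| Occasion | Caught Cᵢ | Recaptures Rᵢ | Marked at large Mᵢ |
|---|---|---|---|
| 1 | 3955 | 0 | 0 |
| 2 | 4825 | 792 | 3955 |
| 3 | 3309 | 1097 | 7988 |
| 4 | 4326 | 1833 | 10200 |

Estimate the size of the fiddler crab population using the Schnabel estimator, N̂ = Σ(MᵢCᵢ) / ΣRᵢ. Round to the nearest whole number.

Σ MᵢCᵢ = 0·3955 + 3955·4825 + 7988·3309 + 10200·4326 = 0 + 19082875 + 26432292 + 44125200 = 89640367
Σ Rᵢ = 0 + 792 + 1097 + 1833 = 3722
N̂ = 89640367 / 3722 ≈ 24083.9 → 24084

N ≈ 24,084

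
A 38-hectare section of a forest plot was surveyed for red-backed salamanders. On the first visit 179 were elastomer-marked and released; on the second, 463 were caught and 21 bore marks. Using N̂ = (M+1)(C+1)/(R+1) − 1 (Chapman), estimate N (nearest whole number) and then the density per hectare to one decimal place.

density ≈ 99.9 red-backed salamanders per hectare

N̂ = 180·464/22 − 1 = 83520/22 − 1 ≈ 3795.4 → 3795
Density = N̂ / area = 3795 / 38 ≈ 99.87 → 99.9 per hectare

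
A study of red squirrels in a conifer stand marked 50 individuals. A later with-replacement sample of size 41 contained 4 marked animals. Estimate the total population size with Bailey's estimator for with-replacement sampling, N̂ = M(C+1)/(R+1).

N̂ = 50·(41+1)/(4+1) = 50·42/5 = 2100/5 = 420

N = 420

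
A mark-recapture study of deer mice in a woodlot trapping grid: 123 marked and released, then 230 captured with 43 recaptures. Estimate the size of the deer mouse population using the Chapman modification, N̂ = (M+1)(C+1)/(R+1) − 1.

N̂ = (123+1)(230+1)/(43+1) − 1 = 124·231/44 − 1
= 28644/44 − 1 = 651 − 1 = 650

N = 650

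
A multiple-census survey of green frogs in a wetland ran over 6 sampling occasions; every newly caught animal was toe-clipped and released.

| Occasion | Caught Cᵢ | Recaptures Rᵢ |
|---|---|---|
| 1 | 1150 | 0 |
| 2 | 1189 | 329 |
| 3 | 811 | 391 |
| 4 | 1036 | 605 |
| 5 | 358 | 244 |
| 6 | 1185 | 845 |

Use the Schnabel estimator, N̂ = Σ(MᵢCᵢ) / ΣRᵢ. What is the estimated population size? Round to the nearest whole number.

N ≈ 4169

Marked at large before each occasion: Mᵢ = Σⱼ<ᵢ (Cⱼ − Rⱼ) → M1=0, M2=1150, M3=2010, M4=2430, M5=2861, M6=2975
Σ MᵢCᵢ = 0·1150 + 1150·1189 + 2010·811 + 2430·1036 + 2861·358 + 2975·1185 = 0 + 1367350 + 1630110 + 2517480 + 1024238 + 3525375 = 10064553
Σ Rᵢ = 0 + 329 + 391 + 605 + 244 + 845 = 2414
N̂ = 10064553 / 2414 ≈ 4169.2 → 4169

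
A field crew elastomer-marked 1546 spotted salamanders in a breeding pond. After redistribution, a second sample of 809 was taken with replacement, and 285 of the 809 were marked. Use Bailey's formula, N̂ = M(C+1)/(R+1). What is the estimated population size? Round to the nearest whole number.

N ≈ 4379

N̂ = 1546·(809+1)/(285+1) = 1546·810/286 = 1252260/286 ≈ 4378.5 → 4379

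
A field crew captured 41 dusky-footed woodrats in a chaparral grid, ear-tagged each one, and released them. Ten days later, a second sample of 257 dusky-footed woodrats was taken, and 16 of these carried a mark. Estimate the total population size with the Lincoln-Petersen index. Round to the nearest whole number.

N = (41 × 257) / 16 = 10537 / 16 ≈ 658.6 → 659

N ≈ 659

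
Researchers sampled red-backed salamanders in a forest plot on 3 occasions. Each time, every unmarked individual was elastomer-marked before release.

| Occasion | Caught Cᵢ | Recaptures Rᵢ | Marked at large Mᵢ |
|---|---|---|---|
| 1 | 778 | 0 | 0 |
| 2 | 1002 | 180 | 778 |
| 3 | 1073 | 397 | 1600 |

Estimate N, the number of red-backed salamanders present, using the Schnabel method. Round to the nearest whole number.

Σ MᵢCᵢ = 0·778 + 778·1002 + 1600·1073 = 0 + 779556 + 1716800 = 2496356
Σ Rᵢ = 0 + 180 + 397 = 577
N̂ = 2496356 / 577 ≈ 4326.4 → 4326

N ≈ 4326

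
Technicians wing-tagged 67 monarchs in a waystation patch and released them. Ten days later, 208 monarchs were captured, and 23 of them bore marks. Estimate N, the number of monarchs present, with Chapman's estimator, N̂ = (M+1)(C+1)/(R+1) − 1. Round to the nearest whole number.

N ≈ 591

N̂ = (67+1)(208+1)/(23+1) − 1 = 68·209/24 − 1
= 14212/24 − 1 ≈ 592.2 − 1 ≈ 591.2 → 591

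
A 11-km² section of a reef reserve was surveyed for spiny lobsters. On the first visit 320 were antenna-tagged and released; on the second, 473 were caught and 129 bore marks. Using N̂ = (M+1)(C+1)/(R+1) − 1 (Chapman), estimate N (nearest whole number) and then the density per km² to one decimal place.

N̂ = 321·474/130 − 1 = 152154/130 − 1 ≈ 1169.4 → 1169
Density = N̂ / area = 1169 / 11 ≈ 106.27 → 106.3 per km²

density ≈ 106.3 spiny lobsters per km²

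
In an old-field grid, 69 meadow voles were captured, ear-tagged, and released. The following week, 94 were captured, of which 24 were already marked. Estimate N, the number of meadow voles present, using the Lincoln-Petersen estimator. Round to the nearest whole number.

Lincoln-Petersen assumes M/N = R/C, so N = M·C / R.
N = (69 × 94) / 24 = 6486 / 24 ≈ 270.2 → 270

N ≈ 270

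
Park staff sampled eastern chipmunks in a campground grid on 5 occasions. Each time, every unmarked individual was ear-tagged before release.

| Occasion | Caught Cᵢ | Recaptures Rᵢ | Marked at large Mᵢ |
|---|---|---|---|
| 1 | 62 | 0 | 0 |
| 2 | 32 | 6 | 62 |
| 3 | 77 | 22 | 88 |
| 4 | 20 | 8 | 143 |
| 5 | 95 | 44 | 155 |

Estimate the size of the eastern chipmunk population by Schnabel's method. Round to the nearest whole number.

N ≈ 329

Σ MᵢCᵢ = 0·62 + 62·32 + 88·77 + 143·20 + 155·95 = 0 + 1984 + 6776 + 2860 + 14725 = 26345
Σ Rᵢ = 0 + 6 + 22 + 8 + 44 = 80
N̂ = 26345 / 80 ≈ 329.3 → 329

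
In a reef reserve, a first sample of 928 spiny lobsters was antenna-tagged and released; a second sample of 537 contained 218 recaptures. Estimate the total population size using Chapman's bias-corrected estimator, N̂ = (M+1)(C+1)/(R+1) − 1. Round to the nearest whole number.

N̂ = (928+1)(537+1)/(218+1) − 1 = 929·538/219 − 1
= 499802/219 − 1 ≈ 2282.2 − 1 ≈ 2281.2 → 2281

N ≈ 2281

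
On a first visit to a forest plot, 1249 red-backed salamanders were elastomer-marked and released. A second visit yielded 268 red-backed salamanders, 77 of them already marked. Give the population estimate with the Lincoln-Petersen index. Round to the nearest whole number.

N ≈ 4347

The marked fraction in the recapture sample should equal the marked fraction in the population: 77/268 = 1249/N.
N = (1249 × 268) / 77 = 334732 / 77 ≈ 4347.2 → 4347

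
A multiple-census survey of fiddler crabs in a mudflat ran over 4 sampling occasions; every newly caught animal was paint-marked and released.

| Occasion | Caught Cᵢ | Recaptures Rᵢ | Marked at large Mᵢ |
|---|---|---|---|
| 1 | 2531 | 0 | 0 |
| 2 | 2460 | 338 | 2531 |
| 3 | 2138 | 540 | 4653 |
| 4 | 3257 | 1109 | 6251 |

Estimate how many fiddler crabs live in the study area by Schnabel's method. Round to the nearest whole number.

Σ MᵢCᵢ = 0·2531 + 2531·2460 + 4653·2138 + 6251·3257 = 0 + 6226260 + 9948114 + 20359507 = 36533881
Σ Rᵢ = 0 + 338 + 540 + 1109 = 1987
N̂ = 36533881 / 1987 ≈ 18386.45 → 18386

N ≈ 18,386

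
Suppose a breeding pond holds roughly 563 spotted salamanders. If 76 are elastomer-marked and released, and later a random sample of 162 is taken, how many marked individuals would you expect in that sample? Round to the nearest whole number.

expected recaptures ≈ 22

Expected recaptures E[R] = M·C / N.
E[R] = 76 × 162 / 563 = 12312 / 563 ≈ 21.9 → 22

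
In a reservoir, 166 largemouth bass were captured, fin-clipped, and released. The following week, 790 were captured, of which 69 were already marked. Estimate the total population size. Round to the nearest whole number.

N ≈ 1901

N = (166 × 790) / 69 = 131140 / 69 ≈ 1900.6 → 1901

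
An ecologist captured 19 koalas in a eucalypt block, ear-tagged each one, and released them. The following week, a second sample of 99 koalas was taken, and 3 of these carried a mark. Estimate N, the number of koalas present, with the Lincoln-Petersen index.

N = 627

Lincoln-Petersen assumes M/N = R/C, so N = M·C / R.
N = (19 × 99) / 3 = 1881 / 3 = 627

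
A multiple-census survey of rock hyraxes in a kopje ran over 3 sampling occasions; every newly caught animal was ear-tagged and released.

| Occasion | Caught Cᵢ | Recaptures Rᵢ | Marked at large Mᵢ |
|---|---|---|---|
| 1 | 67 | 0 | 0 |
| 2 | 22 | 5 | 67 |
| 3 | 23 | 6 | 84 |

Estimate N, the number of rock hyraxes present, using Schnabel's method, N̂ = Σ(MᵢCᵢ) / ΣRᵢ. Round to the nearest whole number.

Σ MᵢCᵢ = 0·67 + 67·22 + 84·23 = 0 + 1474 + 1932 = 3406
Σ Rᵢ = 0 + 5 + 6 = 11
N̂ = 3406 / 11 ≈ 309.6 → 310

N ≈ 310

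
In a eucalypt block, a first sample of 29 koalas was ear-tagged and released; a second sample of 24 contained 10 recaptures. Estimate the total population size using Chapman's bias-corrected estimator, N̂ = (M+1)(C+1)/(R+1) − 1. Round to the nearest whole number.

N ≈ 67

N̂ = (29+1)(24+1)/(10+1) − 1 = 30·25/11 − 1
= 750/11 − 1 ≈ 68.2 − 1 ≈ 67.2 → 67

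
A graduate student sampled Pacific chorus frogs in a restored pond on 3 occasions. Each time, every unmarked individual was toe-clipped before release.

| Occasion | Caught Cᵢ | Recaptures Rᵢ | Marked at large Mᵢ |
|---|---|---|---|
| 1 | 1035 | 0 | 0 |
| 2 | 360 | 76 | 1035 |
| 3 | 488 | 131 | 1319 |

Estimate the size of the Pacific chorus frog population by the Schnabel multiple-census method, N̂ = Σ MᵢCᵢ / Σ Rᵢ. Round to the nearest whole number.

Σ MᵢCᵢ = 0·1035 + 1035·360 + 1319·488 = 0 + 372600 + 643672 = 1016272
Σ Rᵢ = 0 + 76 + 131 = 207
N̂ = 1016272 / 207 ≈ 4909.5 → 4910

N ≈ 4910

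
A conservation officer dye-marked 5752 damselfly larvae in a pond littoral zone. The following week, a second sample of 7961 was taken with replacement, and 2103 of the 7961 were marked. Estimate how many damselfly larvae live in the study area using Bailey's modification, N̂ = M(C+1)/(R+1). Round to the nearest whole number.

N̂ = 5752·(7961+1)/(2103+1) = 5752·7962/2104 = 45797424/2104 ≈ 21766.8 → 21767

N ≈ 21,767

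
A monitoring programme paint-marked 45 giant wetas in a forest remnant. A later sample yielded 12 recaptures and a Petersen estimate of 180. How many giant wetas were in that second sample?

C = 48

From N = M·C/R: C = N·R / M = 180·12 / 45 = 2160 / 45 = 48.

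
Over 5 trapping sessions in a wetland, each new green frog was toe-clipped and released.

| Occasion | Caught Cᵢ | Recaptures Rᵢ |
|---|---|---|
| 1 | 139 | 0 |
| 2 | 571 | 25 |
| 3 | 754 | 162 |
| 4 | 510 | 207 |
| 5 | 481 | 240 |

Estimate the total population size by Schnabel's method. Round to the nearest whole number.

Marked at large before each occasion: Mᵢ = Σⱼ<ᵢ (Cⱼ − Rⱼ) → M1=0, M2=139, M3=685, M4=1277, M5=1580
Σ MᵢCᵢ = 0·139 + 139·571 + 685·754 + 1277·510 + 1580·481 = 0 + 79369 + 516490 + 651270 + 759980 = 2007109
Σ Rᵢ = 0 + 25 + 162 + 207 + 240 = 634
N̂ = 2007109 / 634 ≈ 3165.8 → 3166

N ≈ 3166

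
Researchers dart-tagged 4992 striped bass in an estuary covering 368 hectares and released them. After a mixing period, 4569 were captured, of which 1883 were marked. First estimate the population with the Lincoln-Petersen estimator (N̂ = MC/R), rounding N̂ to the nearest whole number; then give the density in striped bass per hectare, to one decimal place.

N̂ = 4992·4569/1883 = 22808448/1883 ≈ 12112.8 → 12113
Density = N̂ / area = 12113 / 368 ≈ 32.92 → 32.9 per hectare

density ≈ 32.9 striped bass per hectare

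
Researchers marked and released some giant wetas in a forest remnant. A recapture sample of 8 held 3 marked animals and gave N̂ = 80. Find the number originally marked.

M = 30

From N = M·C/R: M = N·R / C = 80·3 / 8 = 240 / 8 = 30.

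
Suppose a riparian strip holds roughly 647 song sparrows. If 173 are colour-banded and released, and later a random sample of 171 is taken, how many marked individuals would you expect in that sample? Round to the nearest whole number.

expected recaptures ≈ 46

Expected recaptures E[R] = M·C / N.
E[R] = 173 × 171 / 647 = 29583 / 647 ≈ 45.7 → 46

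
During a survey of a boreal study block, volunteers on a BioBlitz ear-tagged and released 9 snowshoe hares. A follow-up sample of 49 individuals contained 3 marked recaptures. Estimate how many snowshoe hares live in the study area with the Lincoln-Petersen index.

N = 147

N = (9 × 49) / 3 = 441 / 3 = 147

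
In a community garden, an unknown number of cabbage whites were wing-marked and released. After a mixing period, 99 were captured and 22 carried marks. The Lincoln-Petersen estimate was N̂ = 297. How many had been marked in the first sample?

M = 66

From N = M·C/R: M = N·R / C = 297·22 / 99 = 6534 / 99 = 66.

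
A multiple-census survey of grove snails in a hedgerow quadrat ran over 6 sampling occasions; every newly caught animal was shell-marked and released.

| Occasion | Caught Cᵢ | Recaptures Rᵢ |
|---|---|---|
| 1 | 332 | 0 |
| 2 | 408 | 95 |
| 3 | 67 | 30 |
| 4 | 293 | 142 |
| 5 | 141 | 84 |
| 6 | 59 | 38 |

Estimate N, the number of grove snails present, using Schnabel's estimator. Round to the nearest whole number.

N ≈ 1410

Marked at large before each occasion: Mᵢ = Σⱼ<ᵢ (Cⱼ − Rⱼ) → M1=0, M2=332, M3=645, M4=682, M5=833, M6=890
Σ MᵢCᵢ = 0·332 + 332·408 + 645·67 + 682·293 + 833·141 + 890·59 = 0 + 135456 + 43215 + 199826 + 117453 + 52510 = 548460
Σ Rᵢ = 0 + 95 + 30 + 142 + 84 + 38 = 389
N̂ = 548460 / 389 ≈ 1409.9 → 1410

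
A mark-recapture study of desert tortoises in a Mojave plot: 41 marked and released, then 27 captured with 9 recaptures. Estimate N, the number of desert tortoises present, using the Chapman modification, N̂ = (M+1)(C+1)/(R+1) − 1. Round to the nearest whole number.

N ≈ 117

N̂ = (41+1)(27+1)/(9+1) − 1 = 42·28/10 − 1
= 1176/10 − 1 ≈ 117.6 − 1 ≈ 116.6 → 117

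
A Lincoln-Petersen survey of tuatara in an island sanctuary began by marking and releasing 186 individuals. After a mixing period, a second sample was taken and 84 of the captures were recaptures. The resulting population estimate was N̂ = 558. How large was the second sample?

From N = M·C/R: C = N·R / M = 558·84 / 186 = 46872 / 186 = 252.

C = 252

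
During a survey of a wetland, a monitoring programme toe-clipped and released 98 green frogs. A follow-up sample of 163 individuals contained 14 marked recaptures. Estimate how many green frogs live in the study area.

N = 1141

N = (98 × 163) / 14 = 15974 / 14 = 1141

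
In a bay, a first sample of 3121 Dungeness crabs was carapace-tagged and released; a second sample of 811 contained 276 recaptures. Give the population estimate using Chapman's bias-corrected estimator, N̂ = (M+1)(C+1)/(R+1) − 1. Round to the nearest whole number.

N̂ = (3121+1)(811+1)/(276+1) − 1 = 3122·812/277 − 1
= 2535064/277 − 1 ≈ 9151.9 − 1 ≈ 9150.9 → 9151

N ≈ 9151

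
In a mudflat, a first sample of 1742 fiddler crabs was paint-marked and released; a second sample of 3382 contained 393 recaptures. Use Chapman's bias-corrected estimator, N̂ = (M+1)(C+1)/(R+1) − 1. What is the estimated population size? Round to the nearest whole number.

N ≈ 14,965

N̂ = (1742+1)(3382+1)/(393+1) − 1 = 1743·3383/394 − 1
= 5896569/394 − 1 ≈ 14965.9 − 1 ≈ 14964.9 → 14965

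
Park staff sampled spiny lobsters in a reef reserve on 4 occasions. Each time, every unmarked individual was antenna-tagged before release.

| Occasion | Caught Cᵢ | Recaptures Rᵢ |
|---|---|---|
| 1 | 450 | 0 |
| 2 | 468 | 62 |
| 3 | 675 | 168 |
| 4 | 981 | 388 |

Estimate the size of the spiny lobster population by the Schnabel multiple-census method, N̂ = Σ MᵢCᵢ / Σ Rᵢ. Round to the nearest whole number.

Marked at large before each occasion: Mᵢ = Σⱼ<ᵢ (Cⱼ − Rⱼ) → M1=0, M2=450, M3=856, M4=1363
Σ MᵢCᵢ = 0·450 + 450·468 + 856·675 + 1363·981 = 0 + 210600 + 577800 + 1337103 = 2125503
Σ Rᵢ = 0 + 62 + 168 + 388 = 618
N̂ = 2125503 / 618 ≈ 3439.3 → 3439

N ≈ 3439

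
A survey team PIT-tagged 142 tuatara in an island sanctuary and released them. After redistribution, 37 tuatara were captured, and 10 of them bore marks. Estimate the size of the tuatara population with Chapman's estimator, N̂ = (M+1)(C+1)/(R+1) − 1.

N̂ = (142+1)(37+1)/(10+1) − 1 = 143·38/11 − 1
= 5434/11 − 1 = 494 − 1 = 493

N = 493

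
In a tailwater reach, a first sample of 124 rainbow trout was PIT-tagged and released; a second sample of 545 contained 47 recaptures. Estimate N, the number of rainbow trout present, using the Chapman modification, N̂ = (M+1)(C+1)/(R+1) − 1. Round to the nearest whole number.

N̂ = (124+1)(545+1)/(47+1) − 1 = 125·546/48 − 1
= 68250/48 − 1 ≈ 1421.9 − 1 ≈ 1420.9 → 1421

N ≈ 1421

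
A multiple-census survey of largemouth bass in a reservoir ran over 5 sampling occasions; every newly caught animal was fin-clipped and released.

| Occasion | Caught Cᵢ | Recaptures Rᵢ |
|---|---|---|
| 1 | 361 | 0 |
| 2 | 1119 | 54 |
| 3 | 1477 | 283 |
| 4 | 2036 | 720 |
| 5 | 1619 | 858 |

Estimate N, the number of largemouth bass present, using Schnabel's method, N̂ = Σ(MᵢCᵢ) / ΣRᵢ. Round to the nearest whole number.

N ≈ 7424

Marked at large before each occasion: Mᵢ = Σⱼ<ᵢ (Cⱼ − Rⱼ) → M1=0, M2=361, M3=1426, M4=2620, M5=3936
Σ MᵢCᵢ = 0·361 + 361·1119 + 1426·1477 + 2620·2036 + 3936·1619 = 0 + 403959 + 2106202 + 5334320 + 6372384 = 14216865
Σ Rᵢ = 0 + 54 + 283 + 720 + 858 = 1915
N̂ = 14216865 / 1915 ≈ 7424.0 → 7424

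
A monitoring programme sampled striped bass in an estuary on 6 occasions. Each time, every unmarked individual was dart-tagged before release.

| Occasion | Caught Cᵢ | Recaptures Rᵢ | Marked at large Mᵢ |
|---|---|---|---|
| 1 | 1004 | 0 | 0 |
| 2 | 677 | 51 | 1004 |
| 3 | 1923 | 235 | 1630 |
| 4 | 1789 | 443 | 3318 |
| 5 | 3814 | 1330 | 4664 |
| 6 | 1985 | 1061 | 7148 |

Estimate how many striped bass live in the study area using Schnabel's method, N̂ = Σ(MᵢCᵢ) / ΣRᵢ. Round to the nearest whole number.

N ≈ 13,374

Σ MᵢCᵢ = 0·1004 + 1004·677 + 1630·1923 + 3318·1789 + 4664·3814 + 7148·1985 = 0 + 679708 + 3134490 + 5935902 + 17788496 + 14188780 = 41727376
Σ Rᵢ = 0 + 51 + 235 + 443 + 1330 + 1061 = 3120
N̂ = 41727376 / 3120 ≈ 13374.2 → 13374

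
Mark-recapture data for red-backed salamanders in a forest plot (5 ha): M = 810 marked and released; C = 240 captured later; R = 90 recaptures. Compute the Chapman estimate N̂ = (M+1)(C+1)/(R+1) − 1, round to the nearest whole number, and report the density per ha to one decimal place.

density ≈ 429.4 red-backed salamanders per ha

N̂ = 811·241/91 − 1 = 195451/91 − 1 ≈ 2146.8 → 2147
Density = N̂ / area = 2147 / 5 ≈ 429.40 → 429.4 per ha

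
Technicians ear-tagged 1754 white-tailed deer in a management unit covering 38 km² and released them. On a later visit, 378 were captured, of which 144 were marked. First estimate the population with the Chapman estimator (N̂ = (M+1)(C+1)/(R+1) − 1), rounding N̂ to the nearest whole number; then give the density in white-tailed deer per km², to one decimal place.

N̂ = 1755·379/145 − 1 = 665145/145 − 1 ≈ 4586.2 → 4586
Density = N̂ / area = 4586 / 38 ≈ 120.68 → 120.7 per km²

density ≈ 120.7 white-tailed deer per km²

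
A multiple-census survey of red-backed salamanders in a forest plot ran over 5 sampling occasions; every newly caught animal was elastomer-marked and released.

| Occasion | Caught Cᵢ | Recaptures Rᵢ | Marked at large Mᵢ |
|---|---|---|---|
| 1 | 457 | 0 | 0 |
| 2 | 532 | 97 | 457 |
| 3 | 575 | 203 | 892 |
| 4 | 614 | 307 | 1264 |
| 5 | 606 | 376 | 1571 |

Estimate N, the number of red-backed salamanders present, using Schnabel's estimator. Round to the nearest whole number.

N ≈ 2527

Σ MᵢCᵢ = 0·457 + 457·532 + 892·575 + 1264·614 + 1571·606 = 0 + 243124 + 512900 + 776096 + 952026 = 2484146
Σ Rᵢ = 0 + 97 + 203 + 307 + 376 = 983
N̂ = 2484146 / 983 ≈ 2527.1 → 2527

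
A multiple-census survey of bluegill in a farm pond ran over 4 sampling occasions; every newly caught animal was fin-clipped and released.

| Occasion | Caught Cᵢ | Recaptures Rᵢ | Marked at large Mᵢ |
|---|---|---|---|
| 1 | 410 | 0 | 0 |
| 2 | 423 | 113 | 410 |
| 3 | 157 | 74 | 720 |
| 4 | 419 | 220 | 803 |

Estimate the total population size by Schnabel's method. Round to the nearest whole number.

N ≈ 1531

Σ MᵢCᵢ = 0·410 + 410·423 + 720·157 + 803·419 = 0 + 173430 + 113040 + 336457 = 622927
Σ Rᵢ = 0 + 113 + 74 + 220 = 407
N̂ = 622927 / 407 ≈ 1530.5 → 1531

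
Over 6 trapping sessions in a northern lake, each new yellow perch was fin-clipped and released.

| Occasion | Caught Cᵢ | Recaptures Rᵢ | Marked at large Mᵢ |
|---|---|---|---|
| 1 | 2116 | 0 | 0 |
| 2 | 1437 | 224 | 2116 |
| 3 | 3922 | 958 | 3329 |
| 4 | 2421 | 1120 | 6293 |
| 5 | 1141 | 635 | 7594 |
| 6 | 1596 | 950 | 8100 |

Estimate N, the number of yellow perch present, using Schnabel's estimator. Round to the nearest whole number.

N ≈ 13,616

Σ MᵢCᵢ = 0·2116 + 2116·1437 + 3329·3922 + 6293·2421 + 7594·1141 + 8100·1596 = 0 + 3040692 + 13056338 + 15235353 + 8664754 + 12927600 = 52924737
Σ Rᵢ = 0 + 224 + 958 + 1120 + 635 + 950 = 3887
N̂ = 52924737 / 3887 ≈ 13615.8 → 13616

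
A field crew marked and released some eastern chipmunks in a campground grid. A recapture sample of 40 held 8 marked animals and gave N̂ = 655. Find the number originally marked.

M = 131

From N = M·C/R: M = N·R / C = 655·8 / 40 = 5240 / 40 = 131.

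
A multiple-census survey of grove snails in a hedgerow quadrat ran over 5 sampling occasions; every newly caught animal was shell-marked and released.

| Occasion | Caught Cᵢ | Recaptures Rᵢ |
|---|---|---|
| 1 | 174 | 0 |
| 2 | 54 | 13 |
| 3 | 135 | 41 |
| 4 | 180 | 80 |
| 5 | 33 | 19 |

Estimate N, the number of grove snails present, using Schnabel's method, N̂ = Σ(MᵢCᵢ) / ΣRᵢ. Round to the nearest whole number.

N ≈ 703

Marked at large before each occasion: Mᵢ = Σⱼ<ᵢ (Cⱼ − Rⱼ) → M1=0, M2=174, M3=215, M4=309, M5=409
Σ MᵢCᵢ = 0·174 + 174·54 + 215·135 + 309·180 + 409·33 = 0 + 9396 + 29025 + 55620 + 13497 = 107538
Σ Rᵢ = 0 + 13 + 41 + 80 + 19 = 153
N̂ = 107538 / 153 ≈ 702.9 → 703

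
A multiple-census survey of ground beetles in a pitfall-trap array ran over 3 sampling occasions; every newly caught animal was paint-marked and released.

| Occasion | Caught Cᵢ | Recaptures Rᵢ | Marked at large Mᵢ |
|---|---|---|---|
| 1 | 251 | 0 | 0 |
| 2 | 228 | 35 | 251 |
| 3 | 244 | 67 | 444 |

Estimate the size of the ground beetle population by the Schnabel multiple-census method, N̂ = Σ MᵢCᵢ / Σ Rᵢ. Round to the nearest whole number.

N ≈ 1623

Σ MᵢCᵢ = 0·251 + 251·228 + 444·244 = 0 + 57228 + 108336 = 165564
Σ Rᵢ = 0 + 35 + 67 = 102
N̂ = 165564 / 102 ≈ 1623.2 → 1623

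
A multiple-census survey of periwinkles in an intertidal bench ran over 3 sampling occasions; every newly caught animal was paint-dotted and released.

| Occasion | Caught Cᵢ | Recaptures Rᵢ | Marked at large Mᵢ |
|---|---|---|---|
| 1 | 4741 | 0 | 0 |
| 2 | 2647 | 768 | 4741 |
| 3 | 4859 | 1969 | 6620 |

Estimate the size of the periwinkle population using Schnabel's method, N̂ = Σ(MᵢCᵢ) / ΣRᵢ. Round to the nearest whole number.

Σ MᵢCᵢ = 0·4741 + 4741·2647 + 6620·4859 = 0 + 12549427 + 32166580 = 44716007
Σ Rᵢ = 0 + 768 + 1969 = 2737
N̂ = 44716007 / 2737 ≈ 16337.6 → 16338

N ≈ 16,338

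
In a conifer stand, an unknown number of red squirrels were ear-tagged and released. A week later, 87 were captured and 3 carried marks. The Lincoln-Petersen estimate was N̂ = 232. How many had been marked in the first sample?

M = 8

From N = M·C/R: M = N·R / C = 232·3 / 87 = 696 / 87 = 8.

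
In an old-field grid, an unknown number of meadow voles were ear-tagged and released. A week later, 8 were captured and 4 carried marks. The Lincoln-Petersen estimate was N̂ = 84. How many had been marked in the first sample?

M = 42

From N = M·C/R: M = N·R / C = 84·4 / 8 = 336 / 8 = 42.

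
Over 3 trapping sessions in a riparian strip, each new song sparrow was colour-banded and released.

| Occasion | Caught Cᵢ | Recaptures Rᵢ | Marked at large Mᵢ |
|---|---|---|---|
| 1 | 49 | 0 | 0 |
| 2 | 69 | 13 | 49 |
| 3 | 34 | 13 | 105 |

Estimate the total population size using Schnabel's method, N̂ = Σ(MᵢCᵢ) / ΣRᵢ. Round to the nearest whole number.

Σ MᵢCᵢ = 0·49 + 49·69 + 105·34 = 0 + 3381 + 3570 = 6951
Σ Rᵢ = 0 + 13 + 13 = 26
N̂ = 6951 / 26 ≈ 267.3 → 267

N ≈ 267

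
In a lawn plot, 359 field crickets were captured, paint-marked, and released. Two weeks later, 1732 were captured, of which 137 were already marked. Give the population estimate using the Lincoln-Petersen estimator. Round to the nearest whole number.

The marked fraction in the recapture sample should equal the marked fraction in the population: 137/1732 = 359/N.
N = (359 × 1732) / 137 = 621788 / 137 ≈ 4538.6 → 4539

N ≈ 4539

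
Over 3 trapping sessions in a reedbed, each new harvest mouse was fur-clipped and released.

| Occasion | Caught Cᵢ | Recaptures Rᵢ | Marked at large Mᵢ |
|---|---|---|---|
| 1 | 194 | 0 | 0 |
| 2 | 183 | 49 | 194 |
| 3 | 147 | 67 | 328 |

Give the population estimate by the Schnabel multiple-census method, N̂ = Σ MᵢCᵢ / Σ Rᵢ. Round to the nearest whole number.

N ≈ 722

Σ MᵢCᵢ = 0·194 + 194·183 + 328·147 = 0 + 35502 + 48216 = 83718
Σ Rᵢ = 0 + 49 + 67 = 116
N̂ = 83718 / 116 ≈ 721.7 → 722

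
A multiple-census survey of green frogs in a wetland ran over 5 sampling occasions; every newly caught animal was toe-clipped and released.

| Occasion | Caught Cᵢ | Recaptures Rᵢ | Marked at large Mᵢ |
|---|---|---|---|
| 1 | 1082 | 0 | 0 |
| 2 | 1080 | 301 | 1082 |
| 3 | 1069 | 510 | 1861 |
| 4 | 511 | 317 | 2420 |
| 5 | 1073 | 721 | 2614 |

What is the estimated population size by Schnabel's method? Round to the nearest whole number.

N ≈ 3894

Σ MᵢCᵢ = 0·1082 + 1082·1080 + 1861·1069 + 2420·511 + 2614·1073 = 0 + 1168560 + 1989409 + 1236620 + 2804822 = 7199411
Σ Rᵢ = 0 + 301 + 510 + 317 + 721 = 1849
N̂ = 7199411 / 1849 ≈ 3893.7 → 3894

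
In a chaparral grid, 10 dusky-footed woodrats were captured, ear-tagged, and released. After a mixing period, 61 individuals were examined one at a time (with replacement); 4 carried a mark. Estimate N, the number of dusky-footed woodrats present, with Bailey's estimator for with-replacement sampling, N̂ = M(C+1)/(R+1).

N̂ = 10·(61+1)/(4+1) = 10·62/5 = 620/5 = 124

N = 124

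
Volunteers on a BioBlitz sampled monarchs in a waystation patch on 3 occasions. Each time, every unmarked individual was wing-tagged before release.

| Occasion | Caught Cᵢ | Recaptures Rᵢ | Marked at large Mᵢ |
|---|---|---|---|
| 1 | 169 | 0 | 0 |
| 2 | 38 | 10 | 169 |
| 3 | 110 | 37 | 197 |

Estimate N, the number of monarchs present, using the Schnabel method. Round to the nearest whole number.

Σ MᵢCᵢ = 0·169 + 169·38 + 197·110 = 0 + 6422 + 21670 = 28092
Σ Rᵢ = 0 + 10 + 37 = 47
N̂ = 28092 / 47 ≈ 597.7 → 598

N ≈ 598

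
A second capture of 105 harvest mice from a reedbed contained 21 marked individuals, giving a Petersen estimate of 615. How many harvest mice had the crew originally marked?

M = 123

From N = M·C/R: M = N·R / C = 615·21 / 105 = 12915 / 105 = 123.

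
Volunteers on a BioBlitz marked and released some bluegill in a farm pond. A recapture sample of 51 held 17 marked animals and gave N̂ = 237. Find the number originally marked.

From N = M·C/R: M = N·R / C = 237·17 / 51 = 4029 / 51 = 79.

M = 79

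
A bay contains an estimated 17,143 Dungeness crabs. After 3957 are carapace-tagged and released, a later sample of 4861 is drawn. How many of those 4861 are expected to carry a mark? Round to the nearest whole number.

Expected recaptures E[R] = M·C / N.
E[R] = 3957 × 4861 / 17143 = 19234977 / 17143 ≈ 1122.0 → 1122

expected recaptures ≈ 1122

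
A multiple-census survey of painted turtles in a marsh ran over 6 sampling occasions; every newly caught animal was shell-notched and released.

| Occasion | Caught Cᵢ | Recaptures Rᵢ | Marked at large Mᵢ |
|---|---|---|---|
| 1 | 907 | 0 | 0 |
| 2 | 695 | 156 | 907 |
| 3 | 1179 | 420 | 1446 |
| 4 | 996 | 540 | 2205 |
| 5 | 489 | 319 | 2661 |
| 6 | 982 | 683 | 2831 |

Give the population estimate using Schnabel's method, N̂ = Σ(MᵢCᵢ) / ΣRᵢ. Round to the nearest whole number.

N ≈ 4066

Σ MᵢCᵢ = 0·907 + 907·695 + 1446·1179 + 2205·996 + 2661·489 + 2831·982 = 0 + 630365 + 1704834 + 2196180 + 1301229 + 2780042 = 8612650
Σ Rᵢ = 0 + 156 + 420 + 540 + 319 + 683 = 2118
N̂ = 8612650 / 2118 ≈ 4066.4 → 4066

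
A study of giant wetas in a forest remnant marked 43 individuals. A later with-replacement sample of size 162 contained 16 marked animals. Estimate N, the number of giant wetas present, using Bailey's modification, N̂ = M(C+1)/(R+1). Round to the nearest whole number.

N ≈ 412

N̂ = 43·(162+1)/(16+1) = 43·163/17 = 7009/17 ≈ 412.3 → 412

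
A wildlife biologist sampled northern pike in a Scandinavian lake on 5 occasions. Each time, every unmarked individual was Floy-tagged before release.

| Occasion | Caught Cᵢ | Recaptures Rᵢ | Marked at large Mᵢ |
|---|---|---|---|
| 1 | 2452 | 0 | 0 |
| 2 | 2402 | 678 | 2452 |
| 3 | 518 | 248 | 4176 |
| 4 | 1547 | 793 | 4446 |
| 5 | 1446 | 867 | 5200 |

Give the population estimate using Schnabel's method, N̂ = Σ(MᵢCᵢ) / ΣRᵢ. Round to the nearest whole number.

N ≈ 8681

Σ MᵢCᵢ = 0·2452 + 2452·2402 + 4176·518 + 4446·1547 + 5200·1446 = 0 + 5889704 + 2163168 + 6877962 + 7519200 = 22450034
Σ Rᵢ = 0 + 678 + 248 + 793 + 867 = 2586
N̂ = 22450034 / 2586 ≈ 8681.4 → 8681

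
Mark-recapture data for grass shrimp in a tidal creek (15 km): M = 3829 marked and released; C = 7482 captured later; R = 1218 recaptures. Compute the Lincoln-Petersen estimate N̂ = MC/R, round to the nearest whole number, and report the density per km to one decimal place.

density ≈ 1568.1 grass shrimp per km

N̂ = 3829·7482/1218 = 28648578/1218 = 23521
Density = N̂ / area = 23521 / 15 ≈ 1568.07 → 1568.1 per km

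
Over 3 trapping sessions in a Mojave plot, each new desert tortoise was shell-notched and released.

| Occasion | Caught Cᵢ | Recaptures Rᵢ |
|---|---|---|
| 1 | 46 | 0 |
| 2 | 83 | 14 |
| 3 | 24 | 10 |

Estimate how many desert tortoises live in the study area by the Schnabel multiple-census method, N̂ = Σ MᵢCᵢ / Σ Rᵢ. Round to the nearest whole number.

N ≈ 274

Marked at large before each occasion: Mᵢ = Σⱼ<ᵢ (Cⱼ − Rⱼ) → M1=0, M2=46, M3=115
Σ MᵢCᵢ = 0·46 + 46·83 + 115·24 = 0 + 3818 + 2760 = 6578
Σ Rᵢ = 0 + 14 + 10 = 24
N̂ = 6578 / 24 ≈ 274.1 → 274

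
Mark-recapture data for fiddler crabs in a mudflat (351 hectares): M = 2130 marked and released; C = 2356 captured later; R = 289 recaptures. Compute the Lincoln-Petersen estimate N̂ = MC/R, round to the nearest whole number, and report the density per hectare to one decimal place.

N̂ = 2130·2356/289 = 5018280/289 ≈ 17364.3 → 17364
Density = N̂ / area = 17364 / 351 ≈ 49.47 → 49.5 per hectare

density ≈ 49.5 fiddler crabs per hectare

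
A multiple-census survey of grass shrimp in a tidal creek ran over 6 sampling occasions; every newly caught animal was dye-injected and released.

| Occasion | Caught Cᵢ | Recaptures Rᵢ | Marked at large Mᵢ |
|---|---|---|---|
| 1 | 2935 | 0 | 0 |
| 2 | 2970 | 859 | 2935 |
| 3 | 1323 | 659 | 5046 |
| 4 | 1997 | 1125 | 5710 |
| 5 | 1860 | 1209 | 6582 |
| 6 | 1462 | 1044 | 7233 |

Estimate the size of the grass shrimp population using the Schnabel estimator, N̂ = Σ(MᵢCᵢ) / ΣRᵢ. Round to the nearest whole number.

Σ MᵢCᵢ = 0·2935 + 2935·2970 + 5046·1323 + 5710·1997 + 6582·1860 + 7233·1462 = 0 + 8716950 + 6675858 + 11402870 + 12242520 + 10574646 = 49612844
Σ Rᵢ = 0 + 859 + 659 + 1125 + 1209 + 1044 = 4896
N̂ = 49612844 / 4896 ≈ 10133.3 → 10133

N ≈ 10,133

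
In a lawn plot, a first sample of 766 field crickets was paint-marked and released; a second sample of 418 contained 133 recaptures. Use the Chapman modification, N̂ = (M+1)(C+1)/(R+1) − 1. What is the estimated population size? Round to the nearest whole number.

N̂ = (766+1)(418+1)/(133+1) − 1 = 767·419/134 − 1
= 321373/134 − 1 ≈ 2398.3 − 1 ≈ 2397.3 → 2397

N ≈ 2397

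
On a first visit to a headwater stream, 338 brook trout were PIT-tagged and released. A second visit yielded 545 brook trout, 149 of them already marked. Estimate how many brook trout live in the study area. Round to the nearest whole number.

N ≈ 1236

The marked fraction in the recapture sample should equal the marked fraction in the population: 149/545 = 338/N.
N = (338 × 545) / 149 = 184210 / 149 ≈ 1236.3 → 1236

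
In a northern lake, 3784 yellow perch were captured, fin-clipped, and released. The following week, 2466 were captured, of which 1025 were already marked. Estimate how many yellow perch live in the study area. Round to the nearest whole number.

N ≈ 9104

N = (3784 × 2466) / 1025 = 9331344 / 1025 ≈ 9103.8 → 9104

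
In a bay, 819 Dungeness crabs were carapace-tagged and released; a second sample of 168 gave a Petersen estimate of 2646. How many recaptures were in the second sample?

R = 52

From N = M·C/R: R = M·C / N = 819·168 / 2646 = 137592 / 2646 = 52.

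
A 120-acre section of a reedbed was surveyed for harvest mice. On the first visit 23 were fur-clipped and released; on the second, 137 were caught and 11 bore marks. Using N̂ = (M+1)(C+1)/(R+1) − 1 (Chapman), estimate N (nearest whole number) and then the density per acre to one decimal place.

N̂ = 24·138/12 − 1 = 3312/12 − 1 = 275
Density = N̂ / area = 275 / 120 ≈ 2.29 → 2.3 per acre

density ≈ 2.3 harvest mice per acre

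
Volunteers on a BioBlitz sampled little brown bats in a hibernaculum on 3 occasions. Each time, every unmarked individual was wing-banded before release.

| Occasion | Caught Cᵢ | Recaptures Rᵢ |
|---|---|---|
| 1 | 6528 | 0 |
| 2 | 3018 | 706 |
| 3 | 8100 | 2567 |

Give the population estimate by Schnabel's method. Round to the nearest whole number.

N ≈ 27,897

Marked at large before each occasion: Mᵢ = Σⱼ<ᵢ (Cⱼ − Rⱼ) → M1=0, M2=6528, M3=8840
Σ MᵢCᵢ = 0·6528 + 6528·3018 + 8840·8100 = 0 + 19701504 + 71604000 = 91305504
Σ Rᵢ = 0 + 706 + 2567 = 3273
N̂ = 91305504 / 3273 ≈ 27896.6 → 27897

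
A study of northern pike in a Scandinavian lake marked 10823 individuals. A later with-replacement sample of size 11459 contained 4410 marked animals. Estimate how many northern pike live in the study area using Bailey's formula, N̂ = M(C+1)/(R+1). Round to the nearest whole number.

N ≈ 28,119

N̂ = 10823·(11459+1)/(4410+1) = 10823·11460/4411 = 124031580/4411 ≈ 28118.7 → 28119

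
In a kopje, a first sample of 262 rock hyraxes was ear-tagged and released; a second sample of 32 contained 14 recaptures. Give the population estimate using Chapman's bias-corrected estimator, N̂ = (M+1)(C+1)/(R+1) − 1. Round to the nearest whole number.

N ≈ 578

N̂ = (262+1)(32+1)/(14+1) − 1 = 263·33/15 − 1
= 8679/15 − 1 ≈ 578.6 − 1 ≈ 577.6 → 578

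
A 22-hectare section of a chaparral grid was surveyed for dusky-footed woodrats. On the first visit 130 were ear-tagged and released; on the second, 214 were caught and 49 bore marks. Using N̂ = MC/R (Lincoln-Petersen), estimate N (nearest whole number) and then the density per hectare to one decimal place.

N̂ = 130·214/49 = 27820/49 ≈ 567.8 → 568
Density = N̂ / area = 568 / 22 ≈ 25.82 → 25.8 per hectare

density ≈ 25.8 dusky-footed woodrats per hectare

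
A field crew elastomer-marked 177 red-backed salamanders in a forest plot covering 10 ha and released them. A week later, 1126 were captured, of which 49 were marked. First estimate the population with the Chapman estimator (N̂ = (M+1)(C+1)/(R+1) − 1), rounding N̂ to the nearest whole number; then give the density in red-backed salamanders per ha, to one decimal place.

N̂ = 178·1127/50 − 1 = 200606/50 − 1 ≈ 4011.1 → 4011
Density = N̂ / area = 4011 / 10 ≈ 401.10 → 401.1 per ha

density ≈ 401.1 red-backed salamanders per ha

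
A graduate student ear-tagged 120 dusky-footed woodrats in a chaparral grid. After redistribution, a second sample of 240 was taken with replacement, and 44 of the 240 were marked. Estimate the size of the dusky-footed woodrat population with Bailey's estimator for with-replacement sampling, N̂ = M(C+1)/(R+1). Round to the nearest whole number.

N ≈ 643

N̂ = 120·(240+1)/(44+1) = 120·241/45 = 28920/45 ≈ 642.7 → 643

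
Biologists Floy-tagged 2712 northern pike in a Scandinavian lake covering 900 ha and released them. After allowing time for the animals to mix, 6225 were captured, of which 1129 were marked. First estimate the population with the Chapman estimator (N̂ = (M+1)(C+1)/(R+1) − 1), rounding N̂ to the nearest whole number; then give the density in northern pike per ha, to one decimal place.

N̂ = 2713·6226/1130 − 1 = 16891138/1130 − 1 ≈ 14946.9 → 14947
Density = N̂ / area = 14947 / 900 ≈ 16.61 → 16.6 per ha

density ≈ 16.6 northern pike per ha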